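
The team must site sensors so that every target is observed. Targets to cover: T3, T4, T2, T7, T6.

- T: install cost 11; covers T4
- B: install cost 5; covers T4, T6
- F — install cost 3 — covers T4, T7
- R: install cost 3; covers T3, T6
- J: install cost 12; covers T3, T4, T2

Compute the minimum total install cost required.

18

Choose F, R, and J: together they cover T3, T4, T2, T7, T6 — every target.
Total install cost: 3 + 3 + 12 = 18.
No cover costs less than 18.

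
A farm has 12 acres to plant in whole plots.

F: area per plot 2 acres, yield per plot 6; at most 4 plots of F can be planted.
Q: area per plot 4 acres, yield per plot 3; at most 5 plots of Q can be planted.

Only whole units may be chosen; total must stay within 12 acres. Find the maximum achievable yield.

27

4×F: area 8 ≤ 12, yield 4·6 = 24.
4×F and 1×Q: area 12 ≤ 12, yield 4·6 + 1·3 = 27.
Best is 27.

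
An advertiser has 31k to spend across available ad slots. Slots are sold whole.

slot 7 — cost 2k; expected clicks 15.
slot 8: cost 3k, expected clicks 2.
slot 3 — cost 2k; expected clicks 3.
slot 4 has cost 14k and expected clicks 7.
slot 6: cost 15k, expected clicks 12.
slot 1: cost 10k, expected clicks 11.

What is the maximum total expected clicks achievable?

Allowing fractional choices, the relaxed optimum would be about 42.3, but ad slots are indivisible.
slot 7 + slot 6 + slot 1: cost 2 + 15 + 10 = 27 ≤ 31, expected clicks 15 + 12 + 11 = 38.
slot 7 + slot 3 + slot 6 + slot 1: cost 2 + 2 + 15 + 10 = 29 ≤ 31, expected clicks 15 + 3 + 12 + 11 = 41.
slot 7 + slot 8 + slot 6 + slot 1: cost 2 + 3 + 15 + 10 = 30 ≤ 31, expected clicks 15 + 2 + 12 + 11 = 40.
Best is slot 7, slot 3, slot 6, and slot 1 with total expected clicks 41.

41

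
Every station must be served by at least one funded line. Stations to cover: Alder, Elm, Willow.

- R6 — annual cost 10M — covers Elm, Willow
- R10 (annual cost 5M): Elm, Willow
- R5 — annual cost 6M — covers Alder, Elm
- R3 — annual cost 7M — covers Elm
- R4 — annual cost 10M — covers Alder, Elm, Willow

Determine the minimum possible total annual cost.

10

This is an integer covering problem.
The greedy cost-per-new-station heuristic would pick R10 and R5 for 11, but a cheaper cover exists.
R4 alone covers Alder, Elm, Willow — every station.
Total annual cost: 10.
No cover costs less than 10.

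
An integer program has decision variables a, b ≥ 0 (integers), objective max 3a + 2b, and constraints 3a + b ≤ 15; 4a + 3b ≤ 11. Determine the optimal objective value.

8

Relaxing integrality, the LP optimum is 8.25 at (a,b) = (2.75, 0), which is not an integer point.
(a,b)=(2,1) is feasible, giving 8.
(a,b)=(1,2) is feasible, giving 7.
(a,b)=(2,0) is feasible, giving 6.
(a,b)=(1,1) is feasible, giving 5.
No feasible integer point exceeds 8.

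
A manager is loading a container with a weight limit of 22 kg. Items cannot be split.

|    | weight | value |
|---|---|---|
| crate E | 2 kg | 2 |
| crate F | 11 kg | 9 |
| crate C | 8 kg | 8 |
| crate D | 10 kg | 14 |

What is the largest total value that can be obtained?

Allowing fractional choices, the relaxed optimum would be about 25.6, but items are indivisible.
crate F + crate D: weight 11 + 10 = 21 ≤ 22, value 9 + 14 = 23.
crate E + crate C + crate D: weight 2 + 8 + 10 = 20 ≤ 22, value 2 + 8 + 14 = 24.
Best is crate E, crate C, and crate D with total value 24.

24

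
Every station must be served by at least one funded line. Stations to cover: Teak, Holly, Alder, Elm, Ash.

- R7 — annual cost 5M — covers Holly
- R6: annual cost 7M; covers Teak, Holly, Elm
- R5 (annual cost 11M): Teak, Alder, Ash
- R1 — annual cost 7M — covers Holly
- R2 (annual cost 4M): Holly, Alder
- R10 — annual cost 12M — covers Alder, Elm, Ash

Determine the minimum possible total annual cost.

This is a weighted set-cover instance.
The greedy cost-per-new-station heuristic would pick R2, R6, and R5 for 22, but a cheaper cover exists.
Choose R6 and R5: together they cover Teak, Holly, Alder, Elm, Ash — every station.
Total annual cost: 7 + 11 = 18.
No cover costs less than 18.

18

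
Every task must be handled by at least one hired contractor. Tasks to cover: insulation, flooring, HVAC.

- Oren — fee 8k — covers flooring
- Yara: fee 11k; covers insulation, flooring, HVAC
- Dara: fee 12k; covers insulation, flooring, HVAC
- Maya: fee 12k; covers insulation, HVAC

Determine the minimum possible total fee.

Yara alone covers insulation, flooring, HVAC — every task.
Total fee: 11.
No cover costs less than 11.

11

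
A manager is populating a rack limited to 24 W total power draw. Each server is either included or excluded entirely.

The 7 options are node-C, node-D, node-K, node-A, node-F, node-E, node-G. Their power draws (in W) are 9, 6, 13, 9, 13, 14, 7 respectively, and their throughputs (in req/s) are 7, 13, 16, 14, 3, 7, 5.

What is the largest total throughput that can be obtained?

This is an integer program with binary decision variables.
Allowing fractional choices, the relaxed optimum would be about 38.1, but servers are indivisible.
node-C + node-D + node-A: power draw 9 + 6 + 9 = 24 ≤ 24, throughput 7 + 13 + 14 = 34.
node-D + node-A + node-G: power draw 6 + 9 + 7 = 22 ≤ 24, throughput 13 + 14 + 5 = 32.
Best is node-C, node-D, and node-A with total throughput 34.

34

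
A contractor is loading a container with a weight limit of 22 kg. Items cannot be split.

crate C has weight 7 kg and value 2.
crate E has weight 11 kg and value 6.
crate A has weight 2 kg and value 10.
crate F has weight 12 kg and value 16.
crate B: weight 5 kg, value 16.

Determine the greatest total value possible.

42

Take crate A, crate F, and crate B: weight 2 + 12 + 5 = 19 ≤ 22, value 10 + 16 + 16 = 42.
No other feasible combination does better.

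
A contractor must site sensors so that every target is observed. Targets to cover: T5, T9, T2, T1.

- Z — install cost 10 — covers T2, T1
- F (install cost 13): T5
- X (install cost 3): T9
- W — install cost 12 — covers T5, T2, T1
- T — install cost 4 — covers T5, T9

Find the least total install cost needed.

14

This is a weighted set-cover instance.
Choose Z and T: together they cover T5, T9, T2, T1 — every target.
Total install cost: 10 + 4 = 14.
No cover costs less than 14.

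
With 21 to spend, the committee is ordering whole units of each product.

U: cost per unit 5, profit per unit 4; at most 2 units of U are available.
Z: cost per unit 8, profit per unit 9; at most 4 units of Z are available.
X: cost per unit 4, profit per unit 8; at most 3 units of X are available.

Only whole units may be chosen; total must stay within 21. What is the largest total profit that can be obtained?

X has the best ratio (8/4); taking only X gives at most 3×8 = 24 (stopped by the supply cap of 3).
Mixing does better — 1×Z and 3×X: cost 20 ≤ 21, profit 1·9 + 3·8 = 33.

33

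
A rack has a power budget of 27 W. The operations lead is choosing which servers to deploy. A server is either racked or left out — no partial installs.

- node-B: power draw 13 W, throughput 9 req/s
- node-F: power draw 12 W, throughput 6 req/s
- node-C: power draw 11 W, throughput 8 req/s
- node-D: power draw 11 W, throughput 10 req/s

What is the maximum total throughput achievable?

19

node-B + node-D: power draw 13 + 11 = 24 ≤ 27, throughput 9 + 10 = 19.
node-C + node-D: power draw 11 + 11 = 22 ≤ 27, throughput 8 + 10 = 18.
Best is node-B and node-D with total throughput 19.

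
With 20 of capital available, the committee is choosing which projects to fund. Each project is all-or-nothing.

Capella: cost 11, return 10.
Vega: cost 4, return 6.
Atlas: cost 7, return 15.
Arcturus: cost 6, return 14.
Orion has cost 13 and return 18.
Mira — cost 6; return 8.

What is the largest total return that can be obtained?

Allowing fractional choices, the relaxed optimum would be about 39.2, but projects are indivisible.
Atlas + Arcturus + Mira: cost 7 + 6 + 6 = 19 ≤ 20, return 15 + 14 + 8 = 37.
Atlas + Orion: cost 7 + 13 = 20 ≤ 20, return 15 + 18 = 33.
Vega + Atlas + Arcturus: cost 4 + 7 + 6 = 17 ≤ 20, return 6 + 15 + 14 = 35.
Best is Atlas, Arcturus, and Mira with total return 37.

37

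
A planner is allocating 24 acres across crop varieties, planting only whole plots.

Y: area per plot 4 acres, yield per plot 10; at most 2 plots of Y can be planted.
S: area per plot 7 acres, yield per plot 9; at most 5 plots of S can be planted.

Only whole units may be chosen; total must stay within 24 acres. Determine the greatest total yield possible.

38

Take 2×Y and 2×S: area 22 ≤ 24, yield 2·10 + 2·9 = 38.
Y has the best ratio (10/4) and is taken to its limit of 2; remaining capacity is filled optimally with the others.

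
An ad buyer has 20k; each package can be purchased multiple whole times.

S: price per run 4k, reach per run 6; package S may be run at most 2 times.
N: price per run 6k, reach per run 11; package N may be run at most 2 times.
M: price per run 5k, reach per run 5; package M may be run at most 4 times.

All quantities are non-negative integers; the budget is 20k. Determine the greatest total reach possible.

2×S and 2×N: price 20 ≤ 20, reach 2·6 + 2·11 = 34.
1×S and 2×N: price 16 ≤ 20, reach 1·6 + 2·11 = 28.
Best is 34.

34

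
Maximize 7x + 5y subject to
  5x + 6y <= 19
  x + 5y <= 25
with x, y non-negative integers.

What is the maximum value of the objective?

The continuous relaxation peaks at (3.8, 0) with value 26.60; rounding to a feasible lattice point costs some objective.
(x,y)=(3,0): 5·3+6·0=15≤19, 1·3+5·0=3≤25, objective 21.
(x,y)=(2,1): 5·2+6·1=16≤19, 1·2+5·1=7≤25, objective 19.
(x,y)=(2,0): 5·2+6·0=10≤19, 1·2+5·0=2≤25, objective 14.
No feasible integer point exceeds 21.

21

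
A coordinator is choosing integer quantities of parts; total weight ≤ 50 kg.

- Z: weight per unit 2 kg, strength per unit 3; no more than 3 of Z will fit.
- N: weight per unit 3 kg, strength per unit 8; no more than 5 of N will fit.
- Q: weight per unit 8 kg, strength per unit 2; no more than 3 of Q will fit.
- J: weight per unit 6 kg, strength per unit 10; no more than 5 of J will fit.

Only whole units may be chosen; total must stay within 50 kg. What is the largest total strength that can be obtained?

2×Z, 5×N, and 5×J: weight 49 ≤ 50, strength 2·3 + 5·8 + 5·10 = 96.
1×Z, 5×N, and 5×J: weight 47 ≤ 50, strength 1·3 + 5·8 + 5·10 = 93.
Best is 96.

96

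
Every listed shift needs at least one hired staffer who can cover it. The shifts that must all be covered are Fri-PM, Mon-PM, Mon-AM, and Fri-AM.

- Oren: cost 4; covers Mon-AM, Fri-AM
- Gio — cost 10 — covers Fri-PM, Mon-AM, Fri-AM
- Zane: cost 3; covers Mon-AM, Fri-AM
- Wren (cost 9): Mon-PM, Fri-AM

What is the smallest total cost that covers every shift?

The greedy cost-per-new-shift heuristic would pick Zane, Wren, and Gio for 22, but a cheaper cover exists.
Choose Gio and Wren: together they cover Fri-PM, Mon-PM, Mon-AM, Fri-AM — every shift.
Total cost: 10 + 9 = 19.
No cover costs less than 19.

19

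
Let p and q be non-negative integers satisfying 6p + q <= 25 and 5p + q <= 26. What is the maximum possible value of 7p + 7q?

175

(p,q)=(0,25): 6·0+1·25=25≤25, 5·0+1·25=25≤26, objective 175.
(p,q)=(0,24): 6·0+1·24=24≤25, 5·0+1·24=24≤26, objective 168.
The best lattice point is (0,25), giving 175.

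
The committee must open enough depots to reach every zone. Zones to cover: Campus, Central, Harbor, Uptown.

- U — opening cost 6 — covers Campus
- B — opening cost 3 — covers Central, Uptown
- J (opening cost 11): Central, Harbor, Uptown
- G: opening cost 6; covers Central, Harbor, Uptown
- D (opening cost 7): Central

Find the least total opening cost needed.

This is a weighted set-cover instance.
The greedy cost-per-new-zone heuristic would pick B, U, and G for 15, but a cheaper cover exists.
Choose U and G: together they cover Campus, Central, Harbor, Uptown — every zone.
Total opening cost: 6 + 6 = 12.
No cover costs less than 12.

12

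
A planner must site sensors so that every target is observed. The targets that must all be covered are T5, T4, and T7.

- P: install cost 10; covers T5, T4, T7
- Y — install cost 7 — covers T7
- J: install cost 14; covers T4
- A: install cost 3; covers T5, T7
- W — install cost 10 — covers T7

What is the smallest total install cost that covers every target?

10

P alone covers T5, T4, T7 — every target.
Total install cost: 10.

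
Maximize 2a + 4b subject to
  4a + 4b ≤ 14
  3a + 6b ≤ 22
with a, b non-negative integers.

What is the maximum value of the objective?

(a,b)=(0,3) is feasible, giving 12.
(a,b)=(1,2) is feasible, giving 10.
Maximum is 12 at (a,b)=(0,3).

12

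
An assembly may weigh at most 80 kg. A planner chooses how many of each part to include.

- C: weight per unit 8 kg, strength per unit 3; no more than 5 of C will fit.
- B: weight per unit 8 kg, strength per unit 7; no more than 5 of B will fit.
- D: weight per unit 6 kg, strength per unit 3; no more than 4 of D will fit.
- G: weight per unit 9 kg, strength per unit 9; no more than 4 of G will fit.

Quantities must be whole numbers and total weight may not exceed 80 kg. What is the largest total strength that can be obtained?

This is a bounded integer knapsack.
G has the best ratio (9/9); taking only G gives at most 4×9 = 36 (stopped by the supply cap of 4).
Mixing does better — 5×B and 4×G: weight 76 ≤ 80, strength 5·7 + 4·9 = 71.

71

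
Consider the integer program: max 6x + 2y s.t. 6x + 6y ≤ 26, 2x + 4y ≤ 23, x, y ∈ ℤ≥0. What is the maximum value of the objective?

Relaxing integrality, the LP optimum is 26.00 at (x,y) = (4.33, 0), which is not an integer point.
(x,y)=(4,0): 6·4+6·0=24≤26, 2·4+4·0=8≤23, objective 24.
(x,y)=(3,1): 6·3+6·1=24≤26, 2·3+4·1=10≤23, objective 20.
(x,y)=(3,0): 6·3+6·0=18≤26, 2·3+4·0=6≤23, objective 18.
No feasible integer point exceeds 24.

24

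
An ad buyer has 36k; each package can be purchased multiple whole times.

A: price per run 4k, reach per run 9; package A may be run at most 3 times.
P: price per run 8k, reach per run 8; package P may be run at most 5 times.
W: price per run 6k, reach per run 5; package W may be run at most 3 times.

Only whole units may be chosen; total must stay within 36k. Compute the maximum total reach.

51

This is a bounded integer knapsack.
Take 3×A and 3×P: price 36 ≤ 36, reach 3·9 + 3·8 = 51.
A has the best ratio (9/4) and is taken to its limit of 3; remaining capacity is filled optimally with the others.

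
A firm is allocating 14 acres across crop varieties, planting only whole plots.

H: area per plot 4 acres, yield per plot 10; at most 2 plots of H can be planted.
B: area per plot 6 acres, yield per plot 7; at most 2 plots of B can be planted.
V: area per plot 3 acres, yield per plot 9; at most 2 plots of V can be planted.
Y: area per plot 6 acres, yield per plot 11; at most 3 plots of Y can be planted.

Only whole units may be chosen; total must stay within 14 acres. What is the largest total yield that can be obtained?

V has the best ratio (9/3); taking only V gives at most 2×9 = 18 (stopped by the supply cap of 2).
Mixing does better — 2×H and 2×V: area 14 ≤ 14, yield 2·10 + 2·9 = 38.

38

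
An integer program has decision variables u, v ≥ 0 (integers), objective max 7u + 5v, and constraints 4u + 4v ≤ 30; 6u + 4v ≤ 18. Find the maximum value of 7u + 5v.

The continuous relaxation peaks at (0, 4.5) with value 22.50; rounding to a feasible lattice point costs some objective.
(u,v)=(1,3): 4·1+4·3=16≤30, 6·1+4·3=18≤18, objective 22.
(u,v)=(0,4): 4·0+4·4=16≤30, 6·0+4·4=16≤18, objective 20.
(u,v)=(1,2): 4·1+4·2=12≤30, 6·1+4·2=14≤18, objective 17.
The best lattice point is (1,3), giving 22.

22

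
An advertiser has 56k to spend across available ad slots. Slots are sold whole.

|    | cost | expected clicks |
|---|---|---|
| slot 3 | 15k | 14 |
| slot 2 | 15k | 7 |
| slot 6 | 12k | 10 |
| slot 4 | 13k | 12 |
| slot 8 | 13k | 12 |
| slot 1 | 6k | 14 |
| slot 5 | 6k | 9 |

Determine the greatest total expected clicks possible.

This is a 0-1 knapsack instance.
Allowing fractional choices, the relaxed optimum would be about 63.5, but ad slots are indivisible.
slot 3 + slot 4 + slot 8 + slot 1 + slot 5: cost 15 + 13 + 13 + 6 + 6 = 53 ≤ 56, expected clicks 14 + 12 + 12 + 14 + 9 = 61.
slot 3 + slot 6 + slot 8 + slot 1 + slot 5: cost 15 + 12 + 13 + 6 + 6 = 52 ≤ 56, expected clicks 14 + 10 + 12 + 14 + 9 = 59.
slot 3 + slot 6 + slot 4 + slot 1 + slot 5: cost 15 + 12 + 13 + 6 + 6 = 52 ≤ 56, expected clicks 14 + 10 + 12 + 14 + 9 = 59.
Best is slot 3, slot 4, slot 8, slot 1, and slot 5 with total expected clicks 61.

61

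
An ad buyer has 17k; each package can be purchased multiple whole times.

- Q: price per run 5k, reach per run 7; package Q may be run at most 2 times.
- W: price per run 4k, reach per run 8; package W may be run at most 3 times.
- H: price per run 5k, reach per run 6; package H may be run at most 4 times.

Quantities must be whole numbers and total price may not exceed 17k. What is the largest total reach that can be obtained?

This is a bounded integer knapsack.
1×Q and 3×W: price 17 ≤ 17, reach 1·7 + 3·8 = 31.
3×W and 1×H: price 17 ≤ 17, reach 3·8 + 1·6 = 30.
Best is 31.

31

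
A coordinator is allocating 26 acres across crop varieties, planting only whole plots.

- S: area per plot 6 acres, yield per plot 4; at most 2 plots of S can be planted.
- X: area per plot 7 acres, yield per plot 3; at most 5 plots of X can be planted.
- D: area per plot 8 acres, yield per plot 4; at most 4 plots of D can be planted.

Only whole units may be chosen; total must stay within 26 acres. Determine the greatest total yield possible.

S has the best ratio (4/6); taking only S gives at most 2×4 = 8 (stopped by the supply cap of 2).
Mixing does better — 2×S and 2×X: area 26 ≤ 26, yield 2·4 + 2·3 = 14.

14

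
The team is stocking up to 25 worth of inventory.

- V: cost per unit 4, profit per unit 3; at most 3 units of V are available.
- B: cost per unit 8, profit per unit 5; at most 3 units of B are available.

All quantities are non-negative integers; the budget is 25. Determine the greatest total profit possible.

16

This is a bounded integer knapsack.
V has the best ratio (3/4); taking only V gives at most 3×3 = 9 (stopped by the supply cap of 3).
Mixing does better — 2×V and 2×B: cost 24 ≤ 25, profit 2·3 + 2·5 = 16.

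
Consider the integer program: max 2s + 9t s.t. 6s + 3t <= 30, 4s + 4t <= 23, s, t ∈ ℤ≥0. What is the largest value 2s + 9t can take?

Relaxing integrality, the LP optimum is 51.75 at (s,t) = (0, 5.75), which is not an integer point.
(s,t)=(0,5): 6·0+3·5=15≤30, 4·0+4·5=20≤23, objective 45.
(s,t)=(1,4): 6·1+3·4=18≤30, 4·1+4·4=20≤23, objective 38.
(s,t)=(0,4): 6·0+3·4=12≤30, 4·0+4·4=16≤23, objective 36.
The best lattice point is (0,5), giving 45.

45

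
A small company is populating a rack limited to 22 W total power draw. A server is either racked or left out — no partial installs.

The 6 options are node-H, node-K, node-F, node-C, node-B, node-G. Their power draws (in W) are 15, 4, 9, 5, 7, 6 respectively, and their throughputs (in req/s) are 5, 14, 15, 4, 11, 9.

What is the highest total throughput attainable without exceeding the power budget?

Take node-K, node-F, and node-B: power draw 4 + 9 + 7 = 20 ≤ 22, throughput 14 + 15 + 11 = 40.
No other feasible combination does better.

40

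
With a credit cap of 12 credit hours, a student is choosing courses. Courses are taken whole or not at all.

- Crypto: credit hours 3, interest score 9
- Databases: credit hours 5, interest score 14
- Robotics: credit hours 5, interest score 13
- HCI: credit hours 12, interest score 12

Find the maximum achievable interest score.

Allowing fractional choices, the relaxed optimum would be about 33.4, but courses are indivisible.
Databases + Robotics: credit hours 5 + 5 = 10 ≤ 12, interest score 14 + 13 = 27.
Crypto + Databases: credit hours 3 + 5 = 8 ≤ 12, interest score 9 + 14 = 23.
Crypto + Robotics: credit hours 3 + 5 = 8 ≤ 12, interest score 9 + 13 = 22.
Best is Databases and Robotics with total interest score 27.

27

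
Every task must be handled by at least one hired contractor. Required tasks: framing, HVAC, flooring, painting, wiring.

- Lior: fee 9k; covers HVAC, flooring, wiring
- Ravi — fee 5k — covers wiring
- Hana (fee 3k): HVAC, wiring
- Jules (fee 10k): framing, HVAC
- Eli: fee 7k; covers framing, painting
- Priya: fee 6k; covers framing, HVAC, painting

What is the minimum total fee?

15

This is a weighted set-cover instance.
The greedy cost-per-new-task heuristic would pick Hana, Priya, and Lior for 18, but a cheaper cover exists.
Choose Lior and Priya: together they cover framing, HVAC, flooring, painting, wiring — every task.
Total fee: 9 + 6 = 15.
No cover costs less than 15.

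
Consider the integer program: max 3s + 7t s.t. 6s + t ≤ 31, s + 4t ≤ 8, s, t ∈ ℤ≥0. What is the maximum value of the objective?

19

Relaxing integrality, the LP optimum is 20.30 at (s,t) = (5.04, 0.739), which is not an integer point.
(s,t)=(4,1): 6·4+1·1=25≤31, 1·4+4·1=8≤8, objective 19.
(s,t)=(3,1): 6·3+1·1=19≤31, 1·3+4·1=7≤8, objective 16.
(s,t)=(5,0): 6·5+1·0=30≤31, 1·5+4·0=5≤8, objective 15.
(s,t)=(4,0): 6·4+1·0=24≤31, 1·4+4·0=4≤8, objective 12.
No feasible integer point exceeds 19.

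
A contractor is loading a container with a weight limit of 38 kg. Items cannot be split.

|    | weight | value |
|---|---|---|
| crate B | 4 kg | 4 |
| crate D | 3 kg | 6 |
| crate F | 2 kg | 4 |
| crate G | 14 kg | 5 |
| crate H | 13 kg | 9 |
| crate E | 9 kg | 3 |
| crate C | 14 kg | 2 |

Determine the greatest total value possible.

Allowing fractional choices, the relaxed optimum would be about 28.7, but items are indivisible.
crate B + crate D + crate F + crate H + crate C: weight 4 + 3 + 2 + 13 + 14 = 36 ≤ 38, value 4 + 6 + 4 + 9 + 2 = 25.
crate B + crate D + crate F + crate H + crate E: weight 4 + 3 + 2 + 13 + 9 = 31 ≤ 38, value 4 + 6 + 4 + 9 + 3 = 26.
crate B + crate D + crate F + crate G + crate H: weight 4 + 3 + 2 + 14 + 13 = 36 ≤ 38, value 4 + 6 + 4 + 5 + 9 = 28.
Best is crate B, crate D, crate F, crate G, and crate H with total value 28.

28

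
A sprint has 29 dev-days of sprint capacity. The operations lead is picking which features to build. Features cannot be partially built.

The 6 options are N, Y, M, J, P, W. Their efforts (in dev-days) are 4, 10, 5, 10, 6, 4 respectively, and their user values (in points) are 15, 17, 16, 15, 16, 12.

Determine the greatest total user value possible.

76

N + Y + M + P + W: effort 4 + 10 + 5 + 6 + 4 = 29 ≤ 29, user value 15 + 17 + 16 + 16 + 12 = 76.
N + M + J + P + W: effort 4 + 5 + 10 + 6 + 4 = 29 ≤ 29, user value 15 + 16 + 15 + 16 + 12 = 74.
Best is N, Y, M, P, and W with total user value 76.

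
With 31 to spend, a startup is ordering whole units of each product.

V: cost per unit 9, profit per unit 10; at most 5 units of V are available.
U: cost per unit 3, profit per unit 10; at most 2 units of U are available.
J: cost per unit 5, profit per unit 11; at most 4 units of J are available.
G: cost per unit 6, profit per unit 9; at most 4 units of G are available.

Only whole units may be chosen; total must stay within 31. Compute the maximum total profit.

64

U has the best ratio (10/3); taking only U gives at most 2×10 = 20 (stopped by the supply cap of 2).
Mixing does better — 2×U and 4×J: cost 26 ≤ 31, profit 2·10 + 4·11 = 64.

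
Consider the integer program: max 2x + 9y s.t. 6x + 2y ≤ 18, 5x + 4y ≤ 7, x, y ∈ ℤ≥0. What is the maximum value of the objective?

9

The continuous relaxation peaks at (0, 1.75) with value 15.75; rounding to a feasible lattice point costs some objective.
(x,y)=(0,1): 6·0+2·1=2≤18, 5·0+4·1=4≤7, objective 9.
(x,y)=(1,0): 6·1+2·0=6≤18, 5·1+4·0=5≤7, objective 2.
(x,y)=(0,0): 6·0+2·0=0≤18, 5·0+4·0=0≤7, objective 0.
Maximum is 9 at (x,y)=(0,1).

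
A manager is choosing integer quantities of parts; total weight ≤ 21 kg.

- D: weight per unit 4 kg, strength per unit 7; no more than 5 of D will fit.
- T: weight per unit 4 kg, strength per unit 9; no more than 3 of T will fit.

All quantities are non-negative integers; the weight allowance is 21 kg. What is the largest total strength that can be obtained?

41

This is a bounded integer knapsack.
2×D and 3×T: weight 20 ≤ 21, strength 2·7 + 3·9 = 41.
3×D and 2×T: weight 20 ≤ 21, strength 3·7 + 2·9 = 39.
Best is 41.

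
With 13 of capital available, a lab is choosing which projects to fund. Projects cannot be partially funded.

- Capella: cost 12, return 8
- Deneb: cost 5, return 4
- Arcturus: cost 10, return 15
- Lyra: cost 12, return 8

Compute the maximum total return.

Lyra: cost 12 ≤ 13, return 8.
Capella: cost 12 ≤ 13, return 8.
Arcturus: cost 10 ≤ 13, return 15.
Best is Arcturus with total return 15.

15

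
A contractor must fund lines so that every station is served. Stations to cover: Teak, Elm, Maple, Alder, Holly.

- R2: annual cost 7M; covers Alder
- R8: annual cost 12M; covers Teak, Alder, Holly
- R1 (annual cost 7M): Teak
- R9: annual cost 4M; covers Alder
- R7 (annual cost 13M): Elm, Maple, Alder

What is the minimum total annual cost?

25

This is an integer covering problem.
Choose R8 and R7: together they cover Teak, Elm, Maple, Alder, Holly — every station.
Total annual cost: 12 + 13 = 25.
No cover costs less than 25.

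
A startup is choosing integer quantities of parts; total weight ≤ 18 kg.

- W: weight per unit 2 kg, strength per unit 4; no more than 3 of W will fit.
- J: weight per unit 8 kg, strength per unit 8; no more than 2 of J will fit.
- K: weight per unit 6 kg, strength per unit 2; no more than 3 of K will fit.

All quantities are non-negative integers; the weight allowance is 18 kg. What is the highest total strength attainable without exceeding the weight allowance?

20

Take 1×W and 2×J: weight 18 ≤ 18, strength 1·4 + 2·8 = 20.
No other integer combination yields more.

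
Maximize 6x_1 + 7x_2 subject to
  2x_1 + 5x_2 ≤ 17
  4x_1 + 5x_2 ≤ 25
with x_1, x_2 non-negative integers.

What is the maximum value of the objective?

(x_1,x_2)=(5,1): 2·5+5·1=15≤17, 4·5+5·1=25≤25, objective 37.
(x_1,x_2)=(6,0): 2·6+5·0=12≤17, 4·6+5·0=24≤25, objective 36.
(x_1,x_2)=(4,1): 2·4+5·1=13≤17, 4·4+5·1=21≤25, objective 31.
Maximum is 37 at (x_1,x_2)=(5,1).

37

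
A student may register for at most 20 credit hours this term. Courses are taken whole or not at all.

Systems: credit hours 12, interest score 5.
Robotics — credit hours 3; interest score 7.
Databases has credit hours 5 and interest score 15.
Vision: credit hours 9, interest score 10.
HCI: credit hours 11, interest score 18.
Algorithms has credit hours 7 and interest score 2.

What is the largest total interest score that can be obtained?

40

Robotics + Databases + HCI: credit hours 3 + 5 + 11 = 19 ≤ 20, interest score 7 + 15 + 18 = 40.
Databases + HCI: credit hours 5 + 11 = 16 ≤ 20, interest score 15 + 18 = 33.
Robotics + Databases + Vision: credit hours 3 + 5 + 9 = 17 ≤ 20, interest score 7 + 15 + 10 = 32.
Best is Robotics, Databases, and HCI with total interest score 40.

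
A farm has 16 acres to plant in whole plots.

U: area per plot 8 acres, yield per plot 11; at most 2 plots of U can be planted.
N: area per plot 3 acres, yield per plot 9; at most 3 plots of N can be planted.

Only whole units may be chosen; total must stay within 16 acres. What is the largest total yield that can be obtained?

This is a bounded integer knapsack.
N has the best ratio (9/3); taking only N gives at most 3×9 = 27 (stopped by the supply cap of 3).
Mixing does better — 1×U and 2×N: area 14 ≤ 16, yield 1·11 + 2·9 = 29.

29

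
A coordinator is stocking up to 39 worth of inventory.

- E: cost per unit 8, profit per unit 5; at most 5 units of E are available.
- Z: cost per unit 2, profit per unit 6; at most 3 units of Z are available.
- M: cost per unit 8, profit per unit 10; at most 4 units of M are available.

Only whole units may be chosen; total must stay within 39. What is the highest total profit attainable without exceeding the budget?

58

3×Z and 4×M: cost 38 ≤ 39, profit 3·6 + 4·10 = 58.
1×E, 3×Z, and 3×M: cost 38 ≤ 39, profit 1·5 + 3·6 + 3·10 = 53.
Best is 58.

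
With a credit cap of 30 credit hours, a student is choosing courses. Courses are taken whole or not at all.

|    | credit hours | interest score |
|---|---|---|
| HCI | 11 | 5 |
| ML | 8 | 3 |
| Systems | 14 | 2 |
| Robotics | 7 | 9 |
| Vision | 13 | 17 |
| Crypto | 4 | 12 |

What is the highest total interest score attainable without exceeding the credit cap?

Allowing fractional choices, the relaxed optimum would be about 40.7, but courses are indivisible.
HCI + Vision + Crypto: credit hours 11 + 13 + 4 = 28 ≤ 30, interest score 5 + 17 + 12 = 34.
Robotics + Vision + Crypto: credit hours 7 + 13 + 4 = 24 ≤ 30, interest score 9 + 17 + 12 = 38.
Best is Robotics, Vision, and Crypto with total interest score 38.

38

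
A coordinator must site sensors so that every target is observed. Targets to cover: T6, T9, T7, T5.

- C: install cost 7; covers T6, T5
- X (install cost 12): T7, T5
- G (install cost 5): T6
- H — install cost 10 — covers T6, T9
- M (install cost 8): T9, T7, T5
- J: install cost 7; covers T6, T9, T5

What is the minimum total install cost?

13

The greedy cost-per-new-target heuristic would pick J and M for 15, but a cheaper cover exists.
Choose G and M: together they cover T6, T9, T7, T5 — every target.
Total install cost: 5 + 8 = 13.
No cover costs less than 13.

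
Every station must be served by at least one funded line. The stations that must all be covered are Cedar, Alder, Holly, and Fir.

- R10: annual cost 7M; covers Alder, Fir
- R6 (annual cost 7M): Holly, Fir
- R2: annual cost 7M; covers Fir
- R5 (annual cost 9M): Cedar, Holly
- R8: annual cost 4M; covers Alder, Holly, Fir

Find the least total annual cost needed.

This is an integer covering problem.
Choose R5 and R8: together they cover Cedar, Alder, Holly, Fir — every station.
Total annual cost: 9 + 4 = 13.

13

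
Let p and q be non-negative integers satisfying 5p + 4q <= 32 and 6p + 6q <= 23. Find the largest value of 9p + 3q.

27

(p,q)=(3,0): 5·3+4·0=15≤32, 6·3+6·0=18≤23, objective 27.
(p,q)=(2,1): 5·2+4·1=14≤32, 6·2+6·1=18≤23, objective 21.
(p,q)=(2,0): 5·2+4·0=10≤32, 6·2+6·0=12≤23, objective 18.
Maximum is 27 at (p,q)=(3,0).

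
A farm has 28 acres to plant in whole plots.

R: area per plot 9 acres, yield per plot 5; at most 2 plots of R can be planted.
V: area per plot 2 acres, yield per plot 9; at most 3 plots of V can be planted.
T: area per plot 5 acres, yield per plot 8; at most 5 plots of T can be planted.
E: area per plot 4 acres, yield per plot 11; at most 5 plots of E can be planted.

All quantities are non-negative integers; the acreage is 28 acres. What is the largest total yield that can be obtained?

82

V has the best ratio (9/2); taking only V gives at most 3×9 = 27 (stopped by the supply cap of 3).
Mixing does better — 3×V and 5×E: area 26 ≤ 28, yield 3·9 + 5·11 = 82.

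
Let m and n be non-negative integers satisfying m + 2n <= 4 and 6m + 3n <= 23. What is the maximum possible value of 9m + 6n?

27

(m,n)=(3,0) is feasible, giving 27.
(m,n)=(2,1) is feasible, giving 24.
No feasible integer point exceeds 27.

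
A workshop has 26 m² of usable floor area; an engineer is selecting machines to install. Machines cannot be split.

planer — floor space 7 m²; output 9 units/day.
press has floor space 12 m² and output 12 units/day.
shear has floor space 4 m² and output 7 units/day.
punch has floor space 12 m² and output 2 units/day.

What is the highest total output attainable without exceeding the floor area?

Allowing fractional choices, the relaxed optimum would be about 28.5, but machines are indivisible.
planer + press + shear: floor space 7 + 12 + 4 = 23 ≤ 26, output 9 + 12 + 7 = 28.
press + shear: floor space 12 + 4 = 16 ≤ 26, output 12 + 7 = 19.
planer + press: floor space 7 + 12 = 19 ≤ 26, output 9 + 12 = 21.
Best is planer, press, and shear with total output 28.

28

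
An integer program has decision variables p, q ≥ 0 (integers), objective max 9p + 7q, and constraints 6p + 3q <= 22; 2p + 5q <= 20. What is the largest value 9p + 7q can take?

39

The continuous relaxation peaks at (2.08, 3.17) with value 40.92; rounding to a feasible lattice point costs some objective.
(p,q)=(2,3) is feasible, giving 39.
(p,q)=(2,2) is feasible, giving 32.
(p,q)=(1,3) is feasible, giving 30.
Maximum is 39 at (p,q)=(2,3).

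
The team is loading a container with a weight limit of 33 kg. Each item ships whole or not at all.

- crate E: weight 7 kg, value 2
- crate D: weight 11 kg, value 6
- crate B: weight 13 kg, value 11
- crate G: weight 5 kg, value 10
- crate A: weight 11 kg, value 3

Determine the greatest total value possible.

crate B + crate G + crate A: weight 13 + 5 + 11 = 29 ≤ 33, value 11 + 10 + 3 = 24.
crate D + crate B + crate G: weight 11 + 13 + 5 = 29 ≤ 33, value 6 + 11 + 10 = 27.
crate E + crate B + crate G: weight 7 + 13 + 5 = 25 ≤ 33, value 2 + 11 + 10 = 23.
Best is crate D, crate B, and crate G with total value 27.

27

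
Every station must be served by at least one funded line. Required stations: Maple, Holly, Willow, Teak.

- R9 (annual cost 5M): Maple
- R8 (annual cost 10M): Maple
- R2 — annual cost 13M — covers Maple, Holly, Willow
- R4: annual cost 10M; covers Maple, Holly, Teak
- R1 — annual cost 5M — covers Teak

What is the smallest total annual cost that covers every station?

18

The greedy cost-per-new-station heuristic would pick R4 and R2 for 23, but a cheaper cover exists.
Choose R2 and R1: together they cover Maple, Holly, Willow, Teak — every station.
Total annual cost: 13 + 5 = 18.
No cover costs less than 18.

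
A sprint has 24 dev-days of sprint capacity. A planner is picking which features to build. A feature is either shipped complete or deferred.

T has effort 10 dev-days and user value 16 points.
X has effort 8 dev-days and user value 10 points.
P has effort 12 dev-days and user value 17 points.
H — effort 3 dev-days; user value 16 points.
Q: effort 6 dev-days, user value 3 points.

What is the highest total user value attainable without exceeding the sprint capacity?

43

Allowing fractional choices, the relaxed optimum would be about 47.6, but features are indivisible.
T + X + H: effort 10 + 8 + 3 = 21 ≤ 24, user value 16 + 10 + 16 = 42.
X + P + H: effort 8 + 12 + 3 = 23 ≤ 24, user value 10 + 17 + 16 = 43.
Best is X, P, and H with total user value 43.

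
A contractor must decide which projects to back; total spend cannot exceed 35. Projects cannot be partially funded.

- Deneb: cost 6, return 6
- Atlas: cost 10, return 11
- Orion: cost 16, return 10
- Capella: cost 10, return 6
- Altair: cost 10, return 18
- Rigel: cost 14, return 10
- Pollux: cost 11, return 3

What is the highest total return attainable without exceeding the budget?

Deneb + Atlas + Altair: cost 6 + 10 + 10 = 26 ≤ 35, return 6 + 11 + 18 = 35.
Atlas + Capella + Altair: cost 10 + 10 + 10 = 30 ≤ 35, return 11 + 6 + 18 = 35.
Atlas + Altair + Rigel: cost 10 + 10 + 14 = 34 ≤ 35, return 11 + 18 + 10 = 39.
Best is Atlas, Altair, and Rigel with total return 39.

39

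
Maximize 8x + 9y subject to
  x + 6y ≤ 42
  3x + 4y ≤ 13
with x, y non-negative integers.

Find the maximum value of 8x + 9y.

The continuous relaxation peaks at (4.33, 0) with value 34.67; rounding to a feasible lattice point costs some objective.
(x,y)=(3,1) is feasible, giving 33.
(x,y)=(4,0) is feasible, giving 32.
(x,y)=(2,1) is feasible, giving 25.
No feasible integer point exceeds 33.

33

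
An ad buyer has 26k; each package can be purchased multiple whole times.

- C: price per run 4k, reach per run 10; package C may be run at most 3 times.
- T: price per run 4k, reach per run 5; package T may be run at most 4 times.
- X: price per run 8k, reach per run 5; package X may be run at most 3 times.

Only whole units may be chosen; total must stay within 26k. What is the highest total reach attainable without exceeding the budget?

45

This is a bounded integer knapsack.
C has the best ratio (10/4); taking only C gives at most 3×10 = 30 (stopped by the supply cap of 3).
Mixing does better — 3×C and 3×T: price 24 ≤ 26, reach 3·10 + 3·5 = 45.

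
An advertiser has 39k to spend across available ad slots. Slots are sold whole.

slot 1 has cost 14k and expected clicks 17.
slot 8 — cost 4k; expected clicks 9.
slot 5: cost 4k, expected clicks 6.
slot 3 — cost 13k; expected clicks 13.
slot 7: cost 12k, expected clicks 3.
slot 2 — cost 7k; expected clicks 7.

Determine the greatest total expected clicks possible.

Allowing fractional choices, the relaxed optimum would be about 49.0, but ad slots are indivisible.
slot 1 + slot 8 + slot 3 + slot 2: cost 14 + 4 + 13 + 7 = 38 ≤ 39, expected clicks 17 + 9 + 13 + 7 = 46.
slot 1 + slot 5 + slot 3 + slot 2: cost 14 + 4 + 13 + 7 = 38 ≤ 39, expected clicks 17 + 6 + 13 + 7 = 43.
slot 1 + slot 8 + slot 5 + slot 3: cost 14 + 4 + 4 + 13 = 35 ≤ 39, expected clicks 17 + 9 + 6 + 13 = 45.
Best is slot 1, slot 8, slot 3, and slot 2 with total expected clicks 46.

46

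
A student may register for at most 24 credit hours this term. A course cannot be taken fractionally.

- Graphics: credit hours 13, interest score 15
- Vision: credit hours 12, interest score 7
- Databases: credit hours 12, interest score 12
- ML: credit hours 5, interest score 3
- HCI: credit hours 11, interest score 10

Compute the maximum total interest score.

25

Graphics + HCI: credit hours 13 + 11 = 24 ≤ 24, interest score 15 + 10 = 25.
Vision + Databases: credit hours 12 + 12 = 24 ≤ 24, interest score 7 + 12 = 19.
Databases + HCI: credit hours 12 + 11 = 23 ≤ 24, interest score 12 + 10 = 22.
Best is Graphics and HCI with total interest score 25.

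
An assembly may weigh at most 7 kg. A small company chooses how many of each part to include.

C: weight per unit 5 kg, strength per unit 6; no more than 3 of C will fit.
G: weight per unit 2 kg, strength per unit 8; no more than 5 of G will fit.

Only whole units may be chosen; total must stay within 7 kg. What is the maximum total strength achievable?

24

G has the best ratio (8/2); taking only G gives at most 3×8 = 24 (stopped by the weight limit).
Optimal: 3×G: weight 6 ≤ 7, strength 3·8 = 24.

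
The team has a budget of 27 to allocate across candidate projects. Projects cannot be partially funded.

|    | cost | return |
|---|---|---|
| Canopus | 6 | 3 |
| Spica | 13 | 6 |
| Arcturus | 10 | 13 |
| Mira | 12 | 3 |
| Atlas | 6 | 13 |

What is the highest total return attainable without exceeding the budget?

This is a 0-1 knapsack instance.
Allowing fractional choices, the relaxed optimum would be about 31.3, but projects are indivisible.
Canopus + Spica + Atlas: cost 6 + 13 + 6 = 25 ≤ 27, return 3 + 6 + 13 = 22.
Arcturus + Atlas: cost 10 + 6 = 16 ≤ 27, return 13 + 13 = 26.
Canopus + Arcturus + Atlas: cost 6 + 10 + 6 = 22 ≤ 27, return 3 + 13 + 13 = 29.
Best is Canopus, Arcturus, and Atlas with total return 29.

29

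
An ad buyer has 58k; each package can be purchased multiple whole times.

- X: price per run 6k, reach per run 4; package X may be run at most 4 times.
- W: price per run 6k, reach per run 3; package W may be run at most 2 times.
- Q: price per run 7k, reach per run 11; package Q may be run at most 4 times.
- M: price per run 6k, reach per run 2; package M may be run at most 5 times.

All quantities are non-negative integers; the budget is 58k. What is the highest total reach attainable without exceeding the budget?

Q has the best ratio (11/7); taking only Q gives at most 4×11 = 44 (stopped by the supply cap of 4).
Mixing does better — 4×X, 1×W, and 4×Q: price 58 ≤ 58, reach 4·4 + 1·3 + 4·11 = 63.

63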